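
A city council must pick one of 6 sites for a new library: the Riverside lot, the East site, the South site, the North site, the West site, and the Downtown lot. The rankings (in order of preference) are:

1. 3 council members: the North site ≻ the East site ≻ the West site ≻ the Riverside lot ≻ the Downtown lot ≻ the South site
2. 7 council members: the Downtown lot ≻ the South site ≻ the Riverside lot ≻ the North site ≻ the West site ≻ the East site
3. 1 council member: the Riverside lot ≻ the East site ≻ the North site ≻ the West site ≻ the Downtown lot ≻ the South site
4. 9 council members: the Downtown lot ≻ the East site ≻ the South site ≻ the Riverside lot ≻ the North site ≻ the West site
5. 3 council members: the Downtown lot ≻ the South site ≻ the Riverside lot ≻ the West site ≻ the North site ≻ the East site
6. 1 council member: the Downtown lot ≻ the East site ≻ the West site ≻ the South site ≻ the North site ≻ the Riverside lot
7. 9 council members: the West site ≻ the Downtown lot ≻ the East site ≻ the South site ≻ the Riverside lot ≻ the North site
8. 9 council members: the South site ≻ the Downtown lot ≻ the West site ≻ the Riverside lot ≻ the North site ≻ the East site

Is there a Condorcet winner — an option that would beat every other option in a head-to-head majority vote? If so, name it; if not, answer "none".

the Downtown lot

the Downtown lot vs the Riverside lot: 38–4 for the Downtown lot.
the Downtown lot vs the East site: 38–4 for the Downtown lot.
the Downtown lot vs the South site: 33–9 for the Downtown lot.
the Downtown lot vs the North site: 38–4 for the Downtown lot.
the Downtown lot vs the West site: 29–13 for the Downtown lot.
the Downtown lot beats every other option head-to-head.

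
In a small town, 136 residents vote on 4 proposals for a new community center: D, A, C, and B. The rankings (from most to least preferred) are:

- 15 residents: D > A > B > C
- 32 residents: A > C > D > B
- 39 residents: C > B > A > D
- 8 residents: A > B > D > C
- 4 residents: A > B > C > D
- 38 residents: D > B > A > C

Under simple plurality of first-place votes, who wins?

D

First-place votes: D 53, A 44, C 39, B 0.
D has the most first-place votes.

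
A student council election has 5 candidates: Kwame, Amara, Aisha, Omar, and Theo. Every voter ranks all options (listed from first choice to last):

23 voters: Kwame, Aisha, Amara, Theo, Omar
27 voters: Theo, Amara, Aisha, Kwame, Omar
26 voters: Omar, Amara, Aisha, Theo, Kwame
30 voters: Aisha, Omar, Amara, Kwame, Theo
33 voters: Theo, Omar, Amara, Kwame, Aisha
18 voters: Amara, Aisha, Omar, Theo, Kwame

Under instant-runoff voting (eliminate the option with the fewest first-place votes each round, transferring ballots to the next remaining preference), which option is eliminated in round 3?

Omar

Round 1: Kwame 23, Amara 18, Aisha 30, Omar 26, Theo 60. Eliminate Amara.
Round 2: Kwame 23, Aisha 48, Omar 26, Theo 60. Eliminate Kwame.
Round 3: Aisha 71, Omar 26, Theo 60. Eliminate Omar.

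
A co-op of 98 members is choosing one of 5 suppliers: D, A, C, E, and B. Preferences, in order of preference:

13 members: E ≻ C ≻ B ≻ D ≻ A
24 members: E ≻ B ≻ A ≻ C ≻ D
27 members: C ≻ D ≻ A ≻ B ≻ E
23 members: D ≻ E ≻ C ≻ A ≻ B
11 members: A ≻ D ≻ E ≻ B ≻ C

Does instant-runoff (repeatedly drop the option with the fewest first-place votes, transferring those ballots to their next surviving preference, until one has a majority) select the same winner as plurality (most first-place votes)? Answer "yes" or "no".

Instant-runoff — R1 D 23, A 11, C 27, E 37, B 0 (B out); R2 D 23, A 11, C 27, E 37 (A out); R3 D 34, C 27, E 37 (C out); R4 D 61, E 37 (D winner). Winner: D.
Plurality — first-place votes: D 23, A 11, C 27, E 37, B 0. Winner: E.
The two methods disagree.

no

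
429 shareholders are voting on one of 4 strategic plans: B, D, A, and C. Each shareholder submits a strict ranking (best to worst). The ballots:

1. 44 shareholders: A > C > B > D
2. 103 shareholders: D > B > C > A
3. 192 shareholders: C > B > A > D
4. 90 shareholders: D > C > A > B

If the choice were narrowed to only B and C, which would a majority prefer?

Voters preferring B to C: 103; preferring C to B: 326.
C wins the head-to-head.

C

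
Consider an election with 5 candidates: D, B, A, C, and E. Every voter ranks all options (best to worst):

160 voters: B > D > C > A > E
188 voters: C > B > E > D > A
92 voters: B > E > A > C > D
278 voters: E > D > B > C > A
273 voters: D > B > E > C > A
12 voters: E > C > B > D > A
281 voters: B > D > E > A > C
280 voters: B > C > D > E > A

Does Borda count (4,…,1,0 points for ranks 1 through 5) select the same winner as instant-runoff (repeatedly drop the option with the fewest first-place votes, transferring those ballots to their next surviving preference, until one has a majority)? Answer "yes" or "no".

Borda — scores: D 4009, B 5215, A 625, C 2591, E 3200. Winner: B.
Instant-runoff — R1 D 273, B 813, A 0, C 188, E 290 (B winner). Winner: B.
The two methods agree.

yes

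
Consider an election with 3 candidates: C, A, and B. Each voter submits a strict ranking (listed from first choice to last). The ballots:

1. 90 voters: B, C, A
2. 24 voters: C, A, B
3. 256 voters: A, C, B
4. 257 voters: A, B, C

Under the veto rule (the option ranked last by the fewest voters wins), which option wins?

A

Last-place votes: C 257, A 90, B 280.
A is ranked last by the fewest voters, so A wins.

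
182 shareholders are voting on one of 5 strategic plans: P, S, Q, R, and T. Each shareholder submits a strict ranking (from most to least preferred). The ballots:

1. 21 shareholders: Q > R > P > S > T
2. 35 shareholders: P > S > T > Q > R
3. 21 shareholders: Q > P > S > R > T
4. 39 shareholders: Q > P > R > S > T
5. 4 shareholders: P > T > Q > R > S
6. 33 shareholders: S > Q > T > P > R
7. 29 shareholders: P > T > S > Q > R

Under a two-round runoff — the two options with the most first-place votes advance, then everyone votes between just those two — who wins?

Q

Round 1 first-place votes: P 68, S 33, Q 81, R 0, T 0.
Q and P advance.
Runoff: Q is preferred to P by 114 voters; P by 68.
Q wins the runoff.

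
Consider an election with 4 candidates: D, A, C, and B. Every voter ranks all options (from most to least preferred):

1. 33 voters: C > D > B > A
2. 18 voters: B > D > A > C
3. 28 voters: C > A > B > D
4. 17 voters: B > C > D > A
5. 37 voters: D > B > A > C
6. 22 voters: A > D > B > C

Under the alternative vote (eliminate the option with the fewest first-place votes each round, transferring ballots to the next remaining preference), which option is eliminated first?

Round 1: D 37, A 22, C 61, B 35. Eliminate A.

A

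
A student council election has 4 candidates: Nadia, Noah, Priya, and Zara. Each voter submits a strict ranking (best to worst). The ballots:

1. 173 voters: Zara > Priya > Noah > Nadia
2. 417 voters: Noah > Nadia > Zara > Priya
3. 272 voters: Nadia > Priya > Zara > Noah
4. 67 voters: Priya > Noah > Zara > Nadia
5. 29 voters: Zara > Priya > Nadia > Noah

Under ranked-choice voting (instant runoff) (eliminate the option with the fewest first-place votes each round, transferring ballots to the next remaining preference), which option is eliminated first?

Priya

Round 1: Nadia 272, Noah 417, Priya 67, Zara 202. Eliminate Priya.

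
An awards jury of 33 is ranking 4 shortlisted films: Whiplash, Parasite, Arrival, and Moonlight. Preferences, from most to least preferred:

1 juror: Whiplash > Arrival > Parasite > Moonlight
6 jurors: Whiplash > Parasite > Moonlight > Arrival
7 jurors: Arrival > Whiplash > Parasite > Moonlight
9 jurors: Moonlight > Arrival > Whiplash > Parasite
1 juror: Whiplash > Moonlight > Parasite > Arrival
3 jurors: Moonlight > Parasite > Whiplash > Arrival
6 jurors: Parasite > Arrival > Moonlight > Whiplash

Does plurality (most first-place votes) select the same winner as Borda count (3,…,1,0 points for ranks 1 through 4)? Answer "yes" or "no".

no

Plurality — first-place votes: Whiplash 8, Parasite 6, Arrival 7, Moonlight 12. Winner: Moonlight.
Borda — scores: Whiplash 50, Parasite 45, Arrival 53, Moonlight 50. Winner: Arrival.
The two methods disagree.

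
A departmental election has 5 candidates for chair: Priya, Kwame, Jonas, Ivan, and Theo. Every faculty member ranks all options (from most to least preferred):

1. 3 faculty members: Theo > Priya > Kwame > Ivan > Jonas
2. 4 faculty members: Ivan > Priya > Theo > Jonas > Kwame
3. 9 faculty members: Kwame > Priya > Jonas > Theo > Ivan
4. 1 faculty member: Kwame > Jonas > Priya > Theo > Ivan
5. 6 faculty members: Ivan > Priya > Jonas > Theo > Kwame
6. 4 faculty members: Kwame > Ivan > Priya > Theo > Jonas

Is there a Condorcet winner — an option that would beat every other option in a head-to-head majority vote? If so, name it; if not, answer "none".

Kwame

Kwame vs Priya: 14–13 for Kwame.
Kwame vs Jonas: 17–10 for Kwame.
Kwame vs Ivan: 17–10 for Kwame.
Kwame vs Theo: 14–13 for Kwame.
Kwame beats every other option head-to-head.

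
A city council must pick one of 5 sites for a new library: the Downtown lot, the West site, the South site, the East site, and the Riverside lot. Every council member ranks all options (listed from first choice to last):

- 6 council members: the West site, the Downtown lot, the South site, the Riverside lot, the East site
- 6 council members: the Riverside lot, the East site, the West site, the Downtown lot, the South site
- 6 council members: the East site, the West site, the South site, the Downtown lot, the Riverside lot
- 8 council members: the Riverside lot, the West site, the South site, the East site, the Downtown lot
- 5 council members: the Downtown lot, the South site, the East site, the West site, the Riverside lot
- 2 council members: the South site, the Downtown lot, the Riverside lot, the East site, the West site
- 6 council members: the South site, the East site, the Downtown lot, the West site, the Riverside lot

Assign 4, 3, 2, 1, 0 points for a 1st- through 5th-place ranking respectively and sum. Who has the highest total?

the Downtown lot: 6·3 + 6·1 + 6·1 + 8·0 + 5·4 + 2·3 + 6·2 = 68
the West site: 6·4 + 6·2 + 6·3 + 8·3 + 5·1 + 2·0 + 6·1 = 89
the South site: 6·2 + 6·0 + 6·2 + 8·2 + 5·3 + 2·4 + 6·4 = 87
the East site: 6·0 + 6·3 + 6·4 + 8·1 + 5·2 + 2·1 + 6·3 = 80
the Riverside lot: 6·1 + 6·4 + 6·0 + 8·4 + 5·0 + 2·2 + 6·0 = 66
the West site has the highest Borda score (89).

the West site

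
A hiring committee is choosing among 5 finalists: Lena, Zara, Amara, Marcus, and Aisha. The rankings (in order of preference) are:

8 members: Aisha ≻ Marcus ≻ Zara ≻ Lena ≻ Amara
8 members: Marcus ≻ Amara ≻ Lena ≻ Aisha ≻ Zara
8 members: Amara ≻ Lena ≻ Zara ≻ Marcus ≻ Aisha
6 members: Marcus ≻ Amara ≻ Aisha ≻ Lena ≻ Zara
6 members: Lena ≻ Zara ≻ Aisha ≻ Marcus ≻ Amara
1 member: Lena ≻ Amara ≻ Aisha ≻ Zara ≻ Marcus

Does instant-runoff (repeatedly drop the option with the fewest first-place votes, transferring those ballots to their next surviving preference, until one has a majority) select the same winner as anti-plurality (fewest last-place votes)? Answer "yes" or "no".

no

Instant-runoff — R1 Lena 7, Zara 0, Amara 8, Marcus 14, Aisha 8 (Zara out); R2 Lena 7, Amara 8, Marcus 14, Aisha 8 (Lena out); R3 Amara 9, Marcus 14, Aisha 14 (Amara out); R4 Marcus 22, Aisha 15 (Marcus winner). Winner: Marcus.
Anti-plurality — last-place votes: Lena 0, Zara 14, Amara 14, Marcus 1, Aisha 8. Winner: Lena.
The two methods disagree.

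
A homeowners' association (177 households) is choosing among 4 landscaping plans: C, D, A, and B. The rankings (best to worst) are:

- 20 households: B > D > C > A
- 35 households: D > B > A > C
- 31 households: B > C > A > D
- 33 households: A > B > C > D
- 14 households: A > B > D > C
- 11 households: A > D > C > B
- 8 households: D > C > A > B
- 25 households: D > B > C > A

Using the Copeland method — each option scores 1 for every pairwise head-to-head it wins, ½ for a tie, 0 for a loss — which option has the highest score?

C: loses to D, A, and B → score 0.
D: beats C; loses to A and B → score 1.
A: beats C and D; loses to B → score 2.
B: beats C, D, and A → score 3.
B has the best pairwise record.

B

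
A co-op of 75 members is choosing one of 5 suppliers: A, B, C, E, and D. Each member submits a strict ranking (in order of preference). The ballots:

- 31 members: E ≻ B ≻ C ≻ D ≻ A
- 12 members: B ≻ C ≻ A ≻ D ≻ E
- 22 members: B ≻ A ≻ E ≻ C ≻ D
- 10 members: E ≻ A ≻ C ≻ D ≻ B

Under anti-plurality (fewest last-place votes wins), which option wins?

C

Last-place votes: A 31, B 10, C 0, E 12, D 22.
C is ranked last by the fewest voters, so C wins.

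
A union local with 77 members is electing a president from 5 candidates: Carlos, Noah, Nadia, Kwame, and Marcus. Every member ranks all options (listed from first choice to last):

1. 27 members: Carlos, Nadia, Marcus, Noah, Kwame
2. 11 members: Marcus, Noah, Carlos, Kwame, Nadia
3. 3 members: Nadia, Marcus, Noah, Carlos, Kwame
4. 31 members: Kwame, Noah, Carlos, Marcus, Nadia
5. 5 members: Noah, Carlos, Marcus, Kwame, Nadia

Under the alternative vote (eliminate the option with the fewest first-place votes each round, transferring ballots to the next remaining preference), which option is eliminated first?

Nadia

Round 1: Carlos 27, Noah 5, Nadia 3, Kwame 31, Marcus 11. Eliminate Nadia.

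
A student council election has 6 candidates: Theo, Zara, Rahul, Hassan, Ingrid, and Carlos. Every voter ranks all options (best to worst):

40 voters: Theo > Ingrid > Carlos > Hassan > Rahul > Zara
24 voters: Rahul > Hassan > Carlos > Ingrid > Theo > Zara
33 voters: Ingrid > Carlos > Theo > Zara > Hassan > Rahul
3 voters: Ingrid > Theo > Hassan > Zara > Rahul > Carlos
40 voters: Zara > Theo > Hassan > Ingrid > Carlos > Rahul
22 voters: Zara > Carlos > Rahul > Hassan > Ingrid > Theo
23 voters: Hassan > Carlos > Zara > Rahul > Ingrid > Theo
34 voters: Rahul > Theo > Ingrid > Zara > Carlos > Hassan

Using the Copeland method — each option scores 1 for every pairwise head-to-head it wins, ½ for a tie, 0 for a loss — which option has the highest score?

Theo

Theo: beats Zara, Rahul, Hassan, Ingrid, and Carlos → score 5.
Zara: beats Rahul and Hassan; loses to Theo, Ingrid, and Carlos → score 2.
Rahul: loses to Theo, Zara, Hassan, Ingrid, and Carlos → score 0.
Hassan: beats Rahul; loses to Theo, Zara, Ingrid, and Carlos → score 1.
Ingrid: beats Zara, Rahul, Hassan, and Carlos; loses to Theo → score 4.
Carlos: beats Zara, Rahul, and Hassan; loses to Theo and Ingrid → score 3.
Theo has the best pairwise record.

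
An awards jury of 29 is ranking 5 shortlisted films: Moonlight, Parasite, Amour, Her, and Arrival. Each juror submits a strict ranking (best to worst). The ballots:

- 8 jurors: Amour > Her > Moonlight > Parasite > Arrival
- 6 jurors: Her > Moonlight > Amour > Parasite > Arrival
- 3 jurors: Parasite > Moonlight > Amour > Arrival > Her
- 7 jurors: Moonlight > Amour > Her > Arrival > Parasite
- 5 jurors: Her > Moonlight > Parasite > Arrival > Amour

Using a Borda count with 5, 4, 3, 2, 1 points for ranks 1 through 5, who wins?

Moonlight

Moonlight: 8·3 + 6·4 + 3·4 + 7·5 + 5·4 = 115
Parasite: 8·2 + 6·2 + 3·5 + 7·1 + 5·3 = 65
Amour: 8·5 + 6·3 + 3·3 + 7·4 + 5·1 = 100
Her: 8·4 + 6·5 + 3·1 + 7·3 + 5·5 = 111
Arrival: 8·1 + 6·1 + 3·2 + 7·2 + 5·2 = 44
Moonlight has the highest Borda score (115).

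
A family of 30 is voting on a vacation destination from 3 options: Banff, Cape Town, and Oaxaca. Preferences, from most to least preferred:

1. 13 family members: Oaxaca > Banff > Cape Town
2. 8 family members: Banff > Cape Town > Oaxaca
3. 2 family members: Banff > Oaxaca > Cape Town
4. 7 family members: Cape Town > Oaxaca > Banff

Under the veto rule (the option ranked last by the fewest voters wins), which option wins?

Banff

Last-place votes: Banff 7, Cape Town 15, Oaxaca 8.
Banff is ranked last by the fewest voters, so Banff wins.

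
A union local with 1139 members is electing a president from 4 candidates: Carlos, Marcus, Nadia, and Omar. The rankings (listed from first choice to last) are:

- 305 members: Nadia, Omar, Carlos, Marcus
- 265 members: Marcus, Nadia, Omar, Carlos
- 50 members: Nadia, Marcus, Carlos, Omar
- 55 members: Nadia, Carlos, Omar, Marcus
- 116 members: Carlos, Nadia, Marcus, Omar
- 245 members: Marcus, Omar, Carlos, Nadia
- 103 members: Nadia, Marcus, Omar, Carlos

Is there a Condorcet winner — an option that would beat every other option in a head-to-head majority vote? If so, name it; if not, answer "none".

Nadia vs Carlos: 778–361 for Nadia.
Nadia vs Marcus: 629–510 for Nadia.
Nadia vs Omar: 894–245 for Nadia.
Nadia beats every other option head-to-head.

Nadia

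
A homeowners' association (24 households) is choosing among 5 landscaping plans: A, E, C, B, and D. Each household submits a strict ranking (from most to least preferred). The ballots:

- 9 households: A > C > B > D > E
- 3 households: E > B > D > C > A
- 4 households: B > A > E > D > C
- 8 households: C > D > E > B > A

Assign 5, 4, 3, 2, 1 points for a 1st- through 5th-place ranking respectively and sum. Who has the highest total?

C

A: 9·5 + 3·1 + 4·4 + 8·1 = 72
E: 9·1 + 3·5 + 4·3 + 8·3 = 60
C: 9·4 + 3·2 + 4·1 + 8·5 = 86
B: 9·3 + 3·4 + 4·5 + 8·2 = 75
D: 9·2 + 3·3 + 4·2 + 8·4 = 67
C has the highest Borda score (86).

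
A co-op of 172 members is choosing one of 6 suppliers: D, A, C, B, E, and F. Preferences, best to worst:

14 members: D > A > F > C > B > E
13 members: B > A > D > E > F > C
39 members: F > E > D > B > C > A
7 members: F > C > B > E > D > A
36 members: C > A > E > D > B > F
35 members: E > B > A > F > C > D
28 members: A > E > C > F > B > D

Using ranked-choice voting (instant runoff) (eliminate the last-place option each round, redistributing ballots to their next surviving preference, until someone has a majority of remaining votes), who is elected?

Round 1: D 14, A 28, C 36, B 13, E 35, F 46. Eliminate B.
Round 2: D 14, A 41, C 36, E 35, F 46. Eliminate D.
Round 3: A 55, C 36, E 35, F 46. Eliminate E.
Round 4: A 90, C 36, F 46. A has a majority.

A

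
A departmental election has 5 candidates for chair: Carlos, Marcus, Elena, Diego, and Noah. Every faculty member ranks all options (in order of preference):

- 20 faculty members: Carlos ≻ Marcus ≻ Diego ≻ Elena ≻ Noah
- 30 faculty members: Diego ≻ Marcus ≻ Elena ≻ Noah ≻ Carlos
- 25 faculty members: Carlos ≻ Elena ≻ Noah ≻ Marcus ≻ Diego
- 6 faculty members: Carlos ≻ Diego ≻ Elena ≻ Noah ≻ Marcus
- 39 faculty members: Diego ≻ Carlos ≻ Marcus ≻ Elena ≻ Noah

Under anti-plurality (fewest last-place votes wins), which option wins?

Elena

Last-place votes: Carlos 30, Marcus 6, Elena 0, Diego 25, Noah 59.
Elena is ranked last by the fewest voters, so Elena wins.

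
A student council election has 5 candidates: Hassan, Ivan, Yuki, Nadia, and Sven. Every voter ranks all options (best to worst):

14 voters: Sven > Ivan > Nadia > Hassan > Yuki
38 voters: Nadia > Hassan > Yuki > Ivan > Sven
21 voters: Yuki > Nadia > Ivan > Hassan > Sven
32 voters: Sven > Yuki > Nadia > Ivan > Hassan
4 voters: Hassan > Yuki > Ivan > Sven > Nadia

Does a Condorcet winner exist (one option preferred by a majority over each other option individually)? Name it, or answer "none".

none

Checking pairwise contests:
Ivan beats Hassan 67–42.
Yuki beats Ivan 95–14.
Hassan beats Yuki 56–53.
Yuki beats Nadia 57–52.
Hassan beats Sven 63–46.
Every option loses at least one head-to-head, so there is no Condorcet winner.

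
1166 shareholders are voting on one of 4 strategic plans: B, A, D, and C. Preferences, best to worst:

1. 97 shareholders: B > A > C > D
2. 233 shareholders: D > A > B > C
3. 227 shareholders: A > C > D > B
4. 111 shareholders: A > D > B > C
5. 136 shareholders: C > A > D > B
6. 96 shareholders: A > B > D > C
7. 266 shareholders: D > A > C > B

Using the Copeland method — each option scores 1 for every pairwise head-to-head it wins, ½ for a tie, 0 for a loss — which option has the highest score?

A

B: loses to A, D, and C → score 0.
A: beats B, D, and C → score 3.
D: beats B and C; loses to A → score 2.
C: beats B; loses to A and D → score 1.
A has the best pairwise record.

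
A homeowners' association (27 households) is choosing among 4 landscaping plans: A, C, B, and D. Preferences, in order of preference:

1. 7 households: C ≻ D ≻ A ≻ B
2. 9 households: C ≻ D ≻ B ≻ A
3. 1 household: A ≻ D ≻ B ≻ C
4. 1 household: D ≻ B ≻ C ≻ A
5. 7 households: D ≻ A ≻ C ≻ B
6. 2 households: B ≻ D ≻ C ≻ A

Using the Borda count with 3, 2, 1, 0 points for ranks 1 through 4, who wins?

D

A: 7·1 + 9·0 + 1·3 + 1·0 + 7·2 + 2·0 = 24
C: 7·3 + 9·3 + 1·0 + 1·1 + 7·1 + 2·1 = 58
B: 7·0 + 9·1 + 1·1 + 1·2 + 7·0 + 2·3 = 18
D: 7·2 + 9·2 + 1·2 + 1·3 + 7·3 + 2·2 = 62
D has the highest Borda score (62).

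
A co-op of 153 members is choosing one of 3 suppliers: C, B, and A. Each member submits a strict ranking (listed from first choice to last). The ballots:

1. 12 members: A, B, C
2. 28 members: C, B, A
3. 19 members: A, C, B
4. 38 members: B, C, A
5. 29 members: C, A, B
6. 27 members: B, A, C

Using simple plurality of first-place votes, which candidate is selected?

First-place votes: C 57, B 65, A 31.
B has the most first-place votes.

B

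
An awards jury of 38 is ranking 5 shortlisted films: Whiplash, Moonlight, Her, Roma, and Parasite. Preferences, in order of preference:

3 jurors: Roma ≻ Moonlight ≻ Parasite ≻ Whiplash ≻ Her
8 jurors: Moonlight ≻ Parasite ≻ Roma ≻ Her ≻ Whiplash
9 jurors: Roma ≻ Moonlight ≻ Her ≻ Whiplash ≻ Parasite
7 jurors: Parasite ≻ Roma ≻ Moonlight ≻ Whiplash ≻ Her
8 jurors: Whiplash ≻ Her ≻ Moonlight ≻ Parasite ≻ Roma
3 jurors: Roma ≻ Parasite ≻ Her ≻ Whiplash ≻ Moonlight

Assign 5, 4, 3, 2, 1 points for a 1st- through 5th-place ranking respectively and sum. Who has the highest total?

Moonlight

Whiplash: 3·2 + 8·1 + 9·2 + 7·2 + 8·5 + 3·2 = 92
Moonlight: 3·4 + 8·5 + 9·4 + 7·3 + 8·3 + 3·1 = 136
Her: 3·1 + 8·2 + 9·3 + 7·1 + 8·4 + 3·3 = 94
Roma: 3·5 + 8·3 + 9·5 + 7·4 + 8·1 + 3·5 = 135
Parasite: 3·3 + 8·4 + 9·1 + 7·5 + 8·2 + 3·4 = 113
Moonlight has the highest Borda score (136).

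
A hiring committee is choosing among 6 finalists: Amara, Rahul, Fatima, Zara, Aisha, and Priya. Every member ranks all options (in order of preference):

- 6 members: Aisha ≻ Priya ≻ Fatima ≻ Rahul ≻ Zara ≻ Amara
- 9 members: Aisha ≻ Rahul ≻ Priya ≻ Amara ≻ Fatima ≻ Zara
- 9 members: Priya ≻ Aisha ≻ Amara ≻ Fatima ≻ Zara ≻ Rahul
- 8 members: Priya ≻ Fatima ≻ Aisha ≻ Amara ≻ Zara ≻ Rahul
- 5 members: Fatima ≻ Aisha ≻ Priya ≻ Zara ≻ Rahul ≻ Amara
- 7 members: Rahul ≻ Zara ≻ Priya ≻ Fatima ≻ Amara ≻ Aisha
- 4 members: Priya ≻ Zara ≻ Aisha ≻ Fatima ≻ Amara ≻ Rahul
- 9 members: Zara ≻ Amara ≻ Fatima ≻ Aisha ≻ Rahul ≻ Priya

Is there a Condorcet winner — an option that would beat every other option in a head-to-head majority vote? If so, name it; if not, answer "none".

none

Checking pairwise contests:
Fatima beats Amara 30–27.
Amara beats Rahul 30–27.
Priya beats Fatima 43–14.
Fatima beats Zara 37–20.
Fatima beats Aisha 29–28.
Aisha beats Priya 29–28.
Every option loses at least one head-to-head, so there is no Condorcet winner.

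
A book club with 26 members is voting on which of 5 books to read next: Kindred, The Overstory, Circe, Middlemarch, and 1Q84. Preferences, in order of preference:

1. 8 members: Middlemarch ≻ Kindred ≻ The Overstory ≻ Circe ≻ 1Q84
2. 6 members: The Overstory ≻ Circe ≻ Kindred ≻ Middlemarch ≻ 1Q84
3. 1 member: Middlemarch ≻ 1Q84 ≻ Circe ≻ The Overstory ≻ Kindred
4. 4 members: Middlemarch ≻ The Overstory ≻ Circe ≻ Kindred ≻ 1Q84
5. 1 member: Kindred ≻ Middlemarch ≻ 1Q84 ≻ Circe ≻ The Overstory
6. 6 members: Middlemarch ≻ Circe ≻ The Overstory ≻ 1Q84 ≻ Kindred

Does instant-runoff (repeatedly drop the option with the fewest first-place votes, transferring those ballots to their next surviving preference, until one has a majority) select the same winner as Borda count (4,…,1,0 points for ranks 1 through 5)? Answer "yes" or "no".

Instant-runoff — R1 Kindred 1, The Overstory 6, Circe 0, Middlemarch 19, 1Q84 0 (Middlemarch winner). Winner: Middlemarch.
Borda — scores: Kindred 44, The Overstory 65, Circe 55, Middlemarch 85, 1Q84 11. Winner: Middlemarch.
The two methods agree.

yes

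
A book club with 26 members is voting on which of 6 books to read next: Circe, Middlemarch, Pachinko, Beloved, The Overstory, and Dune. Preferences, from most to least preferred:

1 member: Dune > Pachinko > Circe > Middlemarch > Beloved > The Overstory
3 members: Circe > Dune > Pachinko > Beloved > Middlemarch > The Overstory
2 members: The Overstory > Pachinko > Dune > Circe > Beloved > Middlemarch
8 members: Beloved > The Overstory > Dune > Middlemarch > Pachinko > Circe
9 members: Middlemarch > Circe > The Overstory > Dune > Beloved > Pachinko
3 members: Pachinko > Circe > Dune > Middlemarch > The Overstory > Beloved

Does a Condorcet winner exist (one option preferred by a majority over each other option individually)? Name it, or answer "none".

Checking pairwise contests:
Middlemarch beats Circe 17–9.
Dune beats Middlemarch 17–9.
Middlemarch beats Pachinko 17–9.
Circe beats Beloved 18–8.
Circe beats The Overstory 16–10.
Circe beats Dune 15–11.
Every option loses at least one head-to-head, so there is no Condorcet winner.

none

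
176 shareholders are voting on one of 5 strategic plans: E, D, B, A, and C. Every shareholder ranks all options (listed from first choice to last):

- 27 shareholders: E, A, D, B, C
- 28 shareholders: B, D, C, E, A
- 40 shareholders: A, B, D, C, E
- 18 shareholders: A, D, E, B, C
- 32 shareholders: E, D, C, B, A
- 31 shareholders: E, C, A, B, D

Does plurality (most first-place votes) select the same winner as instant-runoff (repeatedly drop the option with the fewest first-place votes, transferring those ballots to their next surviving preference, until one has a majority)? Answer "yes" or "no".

yes

Plurality — first-place votes: E 90, D 0, B 28, A 58, C 0. Winner: E.
Instant-runoff — R1 E 90, D 0, B 28, A 58, C 0 (E winner). Winner: E.
The two methods agree.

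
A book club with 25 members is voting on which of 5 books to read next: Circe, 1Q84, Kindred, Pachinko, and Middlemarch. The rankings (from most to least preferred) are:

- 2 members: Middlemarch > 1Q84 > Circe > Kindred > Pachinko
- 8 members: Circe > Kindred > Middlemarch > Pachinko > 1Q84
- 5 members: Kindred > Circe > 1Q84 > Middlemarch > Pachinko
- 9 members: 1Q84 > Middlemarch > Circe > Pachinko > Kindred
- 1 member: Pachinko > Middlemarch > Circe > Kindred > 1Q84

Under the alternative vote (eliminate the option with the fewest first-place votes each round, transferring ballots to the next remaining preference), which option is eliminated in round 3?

Kindred

Round 1: Circe 8, 1Q84 9, Kindred 5, Pachinko 1, Middlemarch 2. Eliminate Pachinko.
Round 2: Circe 8, 1Q84 9, Kindred 5, Middlemarch 3. Eliminate Middlemarch.
Round 3: Circe 9, 1Q84 11, Kindred 5. Eliminate Kindred.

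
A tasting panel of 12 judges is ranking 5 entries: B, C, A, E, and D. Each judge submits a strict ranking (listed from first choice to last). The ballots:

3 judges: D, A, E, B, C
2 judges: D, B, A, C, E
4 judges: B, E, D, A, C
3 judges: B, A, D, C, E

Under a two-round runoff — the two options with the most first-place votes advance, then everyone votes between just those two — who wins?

Round 1 first-place votes: B 7, C 0, A 0, E 0, D 5.
B and D advance.
Runoff: B is preferred to D by 7 voters; D by 5.
B wins the runoff.

B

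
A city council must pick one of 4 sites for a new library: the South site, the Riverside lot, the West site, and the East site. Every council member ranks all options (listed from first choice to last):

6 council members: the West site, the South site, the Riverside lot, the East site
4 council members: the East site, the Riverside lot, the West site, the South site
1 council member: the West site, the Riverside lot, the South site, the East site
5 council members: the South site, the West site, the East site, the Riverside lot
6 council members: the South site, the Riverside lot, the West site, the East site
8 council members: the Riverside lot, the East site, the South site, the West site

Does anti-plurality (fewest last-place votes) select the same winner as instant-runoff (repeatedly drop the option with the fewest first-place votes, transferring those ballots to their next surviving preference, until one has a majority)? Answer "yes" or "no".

Anti-plurality — last-place votes: the South site 4, the Riverside lot 5, the West site 8, the East site 13. Winner: the South site.
Instant-runoff — R1 the South site 11, the Riverside lot 8, the West site 7, the East site 4 (the East site out); R2 the South site 11, the Riverside lot 12, the West site 7 (the West site out); R3 the South site 17, the Riverside lot 13 (the South site winner). Winner: the South site.
The two methods agree.

yes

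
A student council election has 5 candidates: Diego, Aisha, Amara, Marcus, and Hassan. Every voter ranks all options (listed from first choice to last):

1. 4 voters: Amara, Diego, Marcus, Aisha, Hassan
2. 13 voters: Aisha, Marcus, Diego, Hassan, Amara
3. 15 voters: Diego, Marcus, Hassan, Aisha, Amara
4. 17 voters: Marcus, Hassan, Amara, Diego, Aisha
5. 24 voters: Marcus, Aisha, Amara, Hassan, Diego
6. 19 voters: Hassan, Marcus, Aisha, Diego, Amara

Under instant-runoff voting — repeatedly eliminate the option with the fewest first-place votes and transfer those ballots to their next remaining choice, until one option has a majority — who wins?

Round 1: Diego 15, Aisha 13, Amara 4, Marcus 41, Hassan 19. Eliminate Amara.
Round 2: Diego 19, Aisha 13, Marcus 41, Hassan 19. Eliminate Aisha.
Round 3: Diego 19, Marcus 54, Hassan 19. Marcus has a majority.

Marcus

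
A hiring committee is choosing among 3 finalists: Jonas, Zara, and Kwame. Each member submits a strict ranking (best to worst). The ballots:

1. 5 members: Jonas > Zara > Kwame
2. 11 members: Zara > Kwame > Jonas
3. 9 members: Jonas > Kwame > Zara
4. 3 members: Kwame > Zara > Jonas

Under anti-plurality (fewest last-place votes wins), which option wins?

Last-place votes: Jonas 14, Zara 9, Kwame 5.
Kwame is ranked last by the fewest voters, so Kwame wins.

Kwame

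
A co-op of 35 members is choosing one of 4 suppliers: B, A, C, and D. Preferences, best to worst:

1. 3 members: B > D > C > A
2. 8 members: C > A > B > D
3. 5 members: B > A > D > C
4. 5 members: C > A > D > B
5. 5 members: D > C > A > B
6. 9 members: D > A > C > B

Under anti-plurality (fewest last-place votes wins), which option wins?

Last-place votes: B 19, A 3, C 5, D 8.
A is ranked last by the fewest voters, so A wins.

A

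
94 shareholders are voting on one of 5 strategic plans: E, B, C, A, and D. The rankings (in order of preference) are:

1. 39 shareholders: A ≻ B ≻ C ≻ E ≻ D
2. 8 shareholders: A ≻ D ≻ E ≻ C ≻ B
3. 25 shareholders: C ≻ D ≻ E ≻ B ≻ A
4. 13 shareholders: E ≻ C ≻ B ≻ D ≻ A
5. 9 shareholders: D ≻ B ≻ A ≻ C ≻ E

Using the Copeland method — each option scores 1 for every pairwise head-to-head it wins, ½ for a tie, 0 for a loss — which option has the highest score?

B

E: beats D; loses to B, C, and A → score 1.
B: beats E, C, and D; ties A → score 3.5.
C: beats E and D; loses to B and A → score 2.
A: beats E and C; ties B and D → score 3.
D: ties A; loses to E, B, and C → score 0.5.
B has the best pairwise record.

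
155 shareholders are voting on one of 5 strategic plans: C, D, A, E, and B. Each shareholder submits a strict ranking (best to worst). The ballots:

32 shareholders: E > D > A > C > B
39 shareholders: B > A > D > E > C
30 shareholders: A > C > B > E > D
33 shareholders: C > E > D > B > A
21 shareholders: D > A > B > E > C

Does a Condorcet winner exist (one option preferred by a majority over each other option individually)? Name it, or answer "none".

Checking pairwise contests:
D beats C 92–63.
E beats D 95–60.
D beats A 86–69.
A beats E 90–65.
C beats B 95–60.
Every option loses at least one head-to-head, so there is no Condorcet winner.

none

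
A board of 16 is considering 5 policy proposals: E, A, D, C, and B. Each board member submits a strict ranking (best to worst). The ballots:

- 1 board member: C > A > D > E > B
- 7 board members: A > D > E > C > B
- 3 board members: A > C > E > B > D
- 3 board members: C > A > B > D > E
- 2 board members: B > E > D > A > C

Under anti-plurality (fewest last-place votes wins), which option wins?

A

Last-place votes: E 3, A 0, D 3, C 2, B 8.
A is ranked last by the fewest voters, so A wins.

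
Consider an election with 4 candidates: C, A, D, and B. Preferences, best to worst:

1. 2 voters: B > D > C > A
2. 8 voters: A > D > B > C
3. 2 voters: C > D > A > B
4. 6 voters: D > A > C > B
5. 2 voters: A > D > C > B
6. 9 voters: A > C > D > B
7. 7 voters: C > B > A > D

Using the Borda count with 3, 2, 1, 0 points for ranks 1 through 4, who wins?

C: 2·1 + 8·0 + 2·3 + 6·1 + 2·1 + 9·2 + 7·3 = 55
A: 2·0 + 8·3 + 2·1 + 6·2 + 2·3 + 9·3 + 7·1 = 78
D: 2·2 + 8·2 + 2·2 + 6·3 + 2·2 + 9·1 + 7·0 = 55
B: 2·3 + 8·1 + 2·0 + 6·0 + 2·0 + 9·0 + 7·2 = 28
A has the highest Borda score (78).

A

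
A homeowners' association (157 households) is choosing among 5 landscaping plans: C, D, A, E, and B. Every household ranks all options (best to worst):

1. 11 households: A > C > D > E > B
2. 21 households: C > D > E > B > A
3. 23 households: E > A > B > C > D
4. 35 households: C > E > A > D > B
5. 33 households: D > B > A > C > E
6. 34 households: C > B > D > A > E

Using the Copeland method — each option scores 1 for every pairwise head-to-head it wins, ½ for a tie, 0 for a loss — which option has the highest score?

C

C: beats D, A, E, and B → score 4.
D: beats A, E, and B; loses to C → score 3.
A: loses to C, D, E, and B → score 0.
E: beats A and B; loses to C and D → score 2.
B: beats A; loses to C, D, and E → score 1.
C has the best pairwise record.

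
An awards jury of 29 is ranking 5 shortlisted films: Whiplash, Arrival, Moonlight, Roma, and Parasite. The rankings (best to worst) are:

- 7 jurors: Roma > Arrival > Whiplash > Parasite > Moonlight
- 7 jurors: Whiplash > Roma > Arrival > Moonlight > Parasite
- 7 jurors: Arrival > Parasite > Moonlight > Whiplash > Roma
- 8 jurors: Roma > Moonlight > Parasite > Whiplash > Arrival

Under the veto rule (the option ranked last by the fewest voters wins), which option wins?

Whiplash

Last-place votes: Whiplash 0, Arrival 8, Moonlight 7, Roma 7, Parasite 7.
Whiplash is ranked last by the fewest voters, so Whiplash wins.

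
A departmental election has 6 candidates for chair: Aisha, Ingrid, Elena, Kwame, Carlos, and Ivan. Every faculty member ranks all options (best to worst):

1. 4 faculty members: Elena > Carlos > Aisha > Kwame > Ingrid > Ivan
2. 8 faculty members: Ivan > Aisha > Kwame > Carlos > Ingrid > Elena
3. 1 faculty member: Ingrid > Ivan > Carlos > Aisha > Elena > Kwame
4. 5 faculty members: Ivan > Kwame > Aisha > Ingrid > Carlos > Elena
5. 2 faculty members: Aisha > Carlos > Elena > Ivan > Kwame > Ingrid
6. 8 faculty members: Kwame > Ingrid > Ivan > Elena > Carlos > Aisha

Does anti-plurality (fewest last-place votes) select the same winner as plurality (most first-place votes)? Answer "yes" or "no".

Anti-plurality — last-place votes: Aisha 8, Ingrid 2, Elena 13, Kwame 1, Carlos 0, Ivan 4. Winner: Carlos.
Plurality — first-place votes: Aisha 2, Ingrid 1, Elena 4, Kwame 8, Carlos 0, Ivan 13. Winner: Ivan.
The two methods disagree.

no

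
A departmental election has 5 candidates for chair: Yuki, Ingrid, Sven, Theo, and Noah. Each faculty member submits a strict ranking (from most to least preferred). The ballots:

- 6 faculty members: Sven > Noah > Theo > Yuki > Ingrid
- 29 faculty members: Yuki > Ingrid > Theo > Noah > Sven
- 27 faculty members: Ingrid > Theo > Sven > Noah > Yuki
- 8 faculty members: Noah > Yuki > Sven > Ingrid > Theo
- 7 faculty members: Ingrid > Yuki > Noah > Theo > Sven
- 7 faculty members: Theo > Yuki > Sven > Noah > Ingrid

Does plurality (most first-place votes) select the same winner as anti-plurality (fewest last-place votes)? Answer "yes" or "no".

no

Plurality — first-place votes: Yuki 29, Ingrid 34, Sven 6, Theo 7, Noah 8. Winner: Ingrid.
Anti-plurality — last-place votes: Yuki 27, Ingrid 13, Sven 36, Theo 8, Noah 0. Winner: Noah.
The two methods disagree.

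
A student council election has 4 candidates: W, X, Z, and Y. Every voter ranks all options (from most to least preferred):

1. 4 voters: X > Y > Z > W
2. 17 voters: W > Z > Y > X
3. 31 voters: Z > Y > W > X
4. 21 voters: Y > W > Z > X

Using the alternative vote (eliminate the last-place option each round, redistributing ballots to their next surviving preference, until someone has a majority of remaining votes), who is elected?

Z

Round 1: W 17, X 4, Z 31, Y 21. Eliminate X.
Round 2: W 17, Z 31, Y 25. Eliminate W.
Round 3: Z 48, Y 25. Z has a majority.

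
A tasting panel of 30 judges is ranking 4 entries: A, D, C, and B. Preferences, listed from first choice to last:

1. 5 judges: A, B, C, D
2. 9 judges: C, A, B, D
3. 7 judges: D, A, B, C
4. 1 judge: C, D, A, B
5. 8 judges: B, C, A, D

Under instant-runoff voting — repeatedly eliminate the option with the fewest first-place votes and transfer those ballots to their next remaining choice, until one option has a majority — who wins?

B

Round 1: A 5, D 7, C 10, B 8. Eliminate A.
Round 2: D 7, C 10, B 13. Eliminate D.
Round 3: C 10, B 20. B has a majority.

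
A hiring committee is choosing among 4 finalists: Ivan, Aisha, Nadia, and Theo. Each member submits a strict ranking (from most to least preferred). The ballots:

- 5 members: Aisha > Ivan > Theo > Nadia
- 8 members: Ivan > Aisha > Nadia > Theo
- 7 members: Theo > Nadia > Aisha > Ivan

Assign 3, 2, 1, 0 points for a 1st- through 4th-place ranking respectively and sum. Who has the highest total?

Ivan: 5·2 + 8·3 + 7·0 = 34
Aisha: 5·3 + 8·2 + 7·1 = 38
Nadia: 5·0 + 8·1 + 7·2 = 22
Theo: 5·1 + 8·0 + 7·3 = 26
Aisha has the highest Borda score (38).

Aisha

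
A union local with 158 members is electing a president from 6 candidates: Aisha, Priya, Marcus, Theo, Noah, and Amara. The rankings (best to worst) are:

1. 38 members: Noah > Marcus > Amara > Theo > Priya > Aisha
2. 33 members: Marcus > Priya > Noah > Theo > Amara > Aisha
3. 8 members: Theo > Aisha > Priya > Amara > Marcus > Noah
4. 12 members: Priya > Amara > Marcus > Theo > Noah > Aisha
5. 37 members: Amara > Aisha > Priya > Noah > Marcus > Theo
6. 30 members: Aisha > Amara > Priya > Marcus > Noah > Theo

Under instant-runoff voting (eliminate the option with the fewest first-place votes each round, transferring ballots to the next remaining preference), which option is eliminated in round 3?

Round 1: Aisha 30, Priya 12, Marcus 33, Theo 8, Noah 38, Amara 37. Eliminate Theo.
Round 2: Aisha 38, Priya 12, Marcus 33, Noah 38, Amara 37. Eliminate Priya.
Round 3: Aisha 38, Marcus 33, Noah 38, Amara 49. Eliminate Marcus.

Marcus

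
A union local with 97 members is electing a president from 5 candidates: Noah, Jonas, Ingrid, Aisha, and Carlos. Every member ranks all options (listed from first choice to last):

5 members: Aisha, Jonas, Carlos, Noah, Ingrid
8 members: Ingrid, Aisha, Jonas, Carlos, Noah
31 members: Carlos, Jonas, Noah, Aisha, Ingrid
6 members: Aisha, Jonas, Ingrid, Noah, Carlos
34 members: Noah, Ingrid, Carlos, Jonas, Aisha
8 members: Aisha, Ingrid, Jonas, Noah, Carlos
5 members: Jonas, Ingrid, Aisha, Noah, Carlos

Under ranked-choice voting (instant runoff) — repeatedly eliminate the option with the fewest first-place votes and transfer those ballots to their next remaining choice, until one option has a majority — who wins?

Round 1: Noah 34, Jonas 5, Ingrid 8, Aisha 19, Carlos 31. Eliminate Jonas.
Round 2: Noah 34, Ingrid 13, Aisha 19, Carlos 31. Eliminate Ingrid.
Round 3: Noah 34, Aisha 32, Carlos 31. Eliminate Carlos.
Round 4: Noah 65, Aisha 32. Noah has a majority.

Noah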